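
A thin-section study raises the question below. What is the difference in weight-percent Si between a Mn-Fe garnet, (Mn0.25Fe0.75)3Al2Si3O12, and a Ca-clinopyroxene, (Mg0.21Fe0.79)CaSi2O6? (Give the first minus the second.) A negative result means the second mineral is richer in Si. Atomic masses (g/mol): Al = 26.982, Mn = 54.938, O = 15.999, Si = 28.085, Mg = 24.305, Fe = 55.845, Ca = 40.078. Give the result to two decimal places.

Si in (Mn0.25Fe0.75)3Al2Si3O12: molar mass 497.062 g/mol; 3×28.085 = 84.255 g → 16.95 wt%.
Si in (Mg0.21Fe0.79)CaSi2O6: molar mass 241.464 g/mol; 2×28.085 = 56.170 g → 23.26 wt%.
Difference = 16.95 − 23.26 = -6.31 percentage points.

-6.31 percentage points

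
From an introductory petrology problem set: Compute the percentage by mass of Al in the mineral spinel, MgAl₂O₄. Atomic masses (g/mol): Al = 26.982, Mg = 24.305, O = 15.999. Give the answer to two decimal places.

37.93 wt%

Molar mass of MgAl₂O₄: 1×24.305 + 2×26.982 + 4×15.999 = 142.265 g/mol.
Mass of Al per formula unit: 2 × 26.982 = 53.964 g.
Weight fraction Al = 53.964 / 142.265 = 0.3793.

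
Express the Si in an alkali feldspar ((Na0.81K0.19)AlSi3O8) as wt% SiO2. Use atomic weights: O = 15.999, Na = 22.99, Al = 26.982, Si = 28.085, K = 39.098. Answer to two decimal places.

67.95 wt%

Molar mass of (Na0.81K0.19)AlSi3O8 = 0.81×22.99 + 0.19×39.098 + 1×26.982 + 3×28.085 + 8×15.999 = 265.280 g/mol.
Each formula unit contains 3 Si, equivalent to 3/1 = 3.0000 mol SiO2.
M(SiO2) = 1×28.085 + 2×15.999 = 60.083 g/mol.
Mass of SiO2 per formula unit = 3.0000 × 60.083 = 180.249 g.
SiO2 wt% = 180.249 / 265.280 × 100 = 67.95%.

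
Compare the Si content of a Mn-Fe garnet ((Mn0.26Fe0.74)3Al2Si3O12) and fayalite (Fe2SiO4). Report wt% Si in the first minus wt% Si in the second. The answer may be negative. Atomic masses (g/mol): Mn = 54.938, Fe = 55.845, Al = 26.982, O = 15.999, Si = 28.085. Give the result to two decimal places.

3.17 percentage points

M((Mn0.26Fe0.74)3Al2Si3O12) = 497.035 g/mol, so wt% Si = 84.255/497.035 × 100 = 16.95%.
M(Fe2SiO4) = 203.771 g/mol, so wt% Si = 28.085/203.771 × 100 = 13.78%.
16.95 − 13.78 = 3.17 pp.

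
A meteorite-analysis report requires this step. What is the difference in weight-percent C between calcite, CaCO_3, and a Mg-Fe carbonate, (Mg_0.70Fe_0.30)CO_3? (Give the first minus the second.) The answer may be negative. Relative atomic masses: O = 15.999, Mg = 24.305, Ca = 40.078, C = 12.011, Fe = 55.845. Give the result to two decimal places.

First mineral: 12.011 g C in 100.086 g formula = 12.00 wt% C.
Second mineral: 12.011 g C in 93.775 g formula = 12.81 wt% C.
12.00% − 12.81% gives a difference of -0.81 percentage points.

-0.81 percentage points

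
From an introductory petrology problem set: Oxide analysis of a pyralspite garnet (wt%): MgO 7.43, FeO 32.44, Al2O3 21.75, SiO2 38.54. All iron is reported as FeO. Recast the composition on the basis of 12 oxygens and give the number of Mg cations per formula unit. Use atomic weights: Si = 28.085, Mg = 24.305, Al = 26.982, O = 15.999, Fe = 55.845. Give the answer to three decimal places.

MgO (M=40.304): mol = 0.18435; Mg = 0.18435, O = 0.18435.
FeO (M=71.844): mol = 0.45153; Fe = 0.45153, O = 0.45153.
Al2O3 (M=101.961): mol = 0.21332; Al = 0.42664, O = 0.63996.
SiO2 (M=60.083): mol = 0.64145; Si = 0.64145, O = 1.28290.
ΣO = 2.55874; factor = 12/ΣO = 4.68981.
Mg apfu = 0.18435 × 4.68981 = 0.865.

0.865 Mg apfu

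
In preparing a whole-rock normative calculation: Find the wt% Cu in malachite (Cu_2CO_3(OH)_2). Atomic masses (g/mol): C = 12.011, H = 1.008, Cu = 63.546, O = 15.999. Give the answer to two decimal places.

Formula mass = 2·63.546 + 1·12.011 + 5·15.999 + 2·1.008 = 221.114 g/mol, of which 127.092 g is Cu.
So Cu makes up 127.092/221.114 = 0.5748 of the mass, i.e. 57.48%.

57.48 mass %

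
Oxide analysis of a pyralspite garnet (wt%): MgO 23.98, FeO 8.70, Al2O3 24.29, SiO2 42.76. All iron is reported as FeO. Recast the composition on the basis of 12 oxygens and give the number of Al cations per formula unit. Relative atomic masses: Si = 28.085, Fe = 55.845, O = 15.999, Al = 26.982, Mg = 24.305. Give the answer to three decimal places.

MgO: 23.98/40.304 = 0.59498 mol → 0.59498 mol Mg, 0.59498 mol O.
FeO: 8.70/71.844 = 0.12110 mol → 0.12110 mol Fe, 0.12110 mol O.
Al2O3: 24.29/101.961 = 0.23823 mol → 0.47646 mol Al, 0.71469 mol O.
SiO2: 42.76/60.083 = 0.71168 mol → 0.71168 mol Si, 1.42336 mol O.
Total oxygen = 2.85413 mol. Normalization factor = 12/2.85413 = 4.20443.
Al per 12 O = 0.47646 × 4.20443 = 2.003.

2.003 Al apfu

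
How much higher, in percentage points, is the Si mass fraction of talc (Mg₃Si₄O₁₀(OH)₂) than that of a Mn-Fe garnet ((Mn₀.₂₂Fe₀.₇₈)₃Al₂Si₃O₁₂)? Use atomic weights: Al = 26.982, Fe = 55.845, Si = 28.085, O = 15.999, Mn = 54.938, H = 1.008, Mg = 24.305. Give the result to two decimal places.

12.67 percentage points

M(Mg₃Si₄O₁₀(OH)₂) = 379.259 g/mol, so wt% Si = 112.340/379.259 × 100 = 29.62%.
M((Mn₀.₂₂Fe₀.₇₈)₃Al₂Si₃O₁₂) = 497.143 g/mol, so wt% Si = 84.255/497.143 × 100 = 16.95%.
29.62 − 16.95 = 12.67 pp.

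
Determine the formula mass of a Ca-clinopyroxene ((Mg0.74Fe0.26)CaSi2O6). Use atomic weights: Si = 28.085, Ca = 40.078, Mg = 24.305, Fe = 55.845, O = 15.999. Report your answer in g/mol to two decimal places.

224.75 g/mol

M = 0.74(24.305) + 0.26(55.845) + 1(40.078) + 2(28.085) + 6(15.999)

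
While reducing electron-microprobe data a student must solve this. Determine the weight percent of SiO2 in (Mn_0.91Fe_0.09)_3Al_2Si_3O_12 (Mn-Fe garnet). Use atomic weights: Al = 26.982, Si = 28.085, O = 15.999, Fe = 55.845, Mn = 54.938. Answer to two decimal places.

M((Mn_0.91Fe_0.09)_3Al_2Si_3O_12) = 495.266 g/mol; M(SiO2) = 60.083 g/mol.
Moles SiO2 per formula unit = 3 Si ÷ 1 = 3.0000.
SiO2 fraction = (3.0000 × 60.083) / 495.266 = 180.249/495.266 = 0.3639.

36.39 wt%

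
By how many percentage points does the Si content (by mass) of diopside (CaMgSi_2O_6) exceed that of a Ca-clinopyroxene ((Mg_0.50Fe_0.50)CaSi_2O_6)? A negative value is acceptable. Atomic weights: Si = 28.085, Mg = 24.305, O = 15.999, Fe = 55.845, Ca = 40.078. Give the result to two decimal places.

First mineral: 56.170 g Si in 216.547 g formula = 25.94 wt% Si.
Second mineral: 56.170 g Si in 232.317 g formula = 24.18 wt% Si.
25.94% − 24.18% gives a difference of 1.76 percentage points.

1.76 percentage points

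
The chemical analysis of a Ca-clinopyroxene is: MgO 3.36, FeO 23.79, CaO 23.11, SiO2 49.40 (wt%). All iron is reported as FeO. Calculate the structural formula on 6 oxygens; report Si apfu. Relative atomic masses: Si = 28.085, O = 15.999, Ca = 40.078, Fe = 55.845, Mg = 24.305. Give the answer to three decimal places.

1.996 Si apfu

MgO (M=40.304): mol = 0.08337; Mg = 0.08337, O = 0.08337.
FeO (M=71.844): mol = 0.33113; Fe = 0.33113, O = 0.33113.
CaO (M=56.077): mol = 0.41211; Ca = 0.41211, O = 0.41211.
SiO2 (M=60.083): mol = 0.82220; Si = 0.82220, O = 1.64440.
ΣO = 2.47101; factor = 6/ΣO = 2.42816.
Si apfu = 0.82220 × 2.42816 = 1.996.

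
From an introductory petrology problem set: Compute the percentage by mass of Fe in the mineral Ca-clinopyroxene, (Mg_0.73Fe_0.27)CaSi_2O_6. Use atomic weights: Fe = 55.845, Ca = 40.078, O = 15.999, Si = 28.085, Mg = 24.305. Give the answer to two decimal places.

Molar mass of (Mg_0.73Fe_0.27)CaSi_2O_6: 0.73×24.305 + 0.27×55.845 + 1×40.078 + 2×28.085 + 6×15.999 = 225.063 g/mol.
Mass of Fe per formula unit: 0.27 × 55.845 = 15.078 g.
Weight fraction Fe = 15.078 / 225.063 = 0.0670.

6.70 mass %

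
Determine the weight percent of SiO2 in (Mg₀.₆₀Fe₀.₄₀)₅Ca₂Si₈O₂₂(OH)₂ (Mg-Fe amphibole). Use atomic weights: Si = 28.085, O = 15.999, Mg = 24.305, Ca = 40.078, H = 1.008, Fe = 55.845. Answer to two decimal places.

54.91 wt%

M((Mg₀.₆₀Fe₀.₄₀)₅Ca₂Si₈O₂₂(OH)₂) = 875.433 g/mol; M(SiO2) = 60.083 g/mol.
Moles SiO2 per formula unit = 8 Si ÷ 1 = 8.0000.
SiO2 fraction = (8.0000 × 60.083) / 875.433 = 480.664/875.433 = 0.5491.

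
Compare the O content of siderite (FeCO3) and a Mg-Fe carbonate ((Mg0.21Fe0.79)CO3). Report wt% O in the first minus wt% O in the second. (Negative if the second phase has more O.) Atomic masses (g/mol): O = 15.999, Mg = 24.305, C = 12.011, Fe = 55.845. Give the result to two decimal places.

-2.51 percentage points

O in FeCO3: molar mass 115.853 g/mol; 3×15.999 = 47.997 g → 41.43 wt%.
O in (Mg0.21Fe0.79)CO3: molar mass 109.230 g/mol; 3×15.999 = 47.997 g → 43.94 wt%.
Difference = 41.43 − 43.94 = -2.51 percentage points.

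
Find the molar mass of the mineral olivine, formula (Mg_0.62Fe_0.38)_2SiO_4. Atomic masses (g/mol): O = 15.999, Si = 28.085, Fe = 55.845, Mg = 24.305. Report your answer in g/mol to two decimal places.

164.66 g/mol

M = 1.24(24.305) + 0.76(55.845) + 1(28.085) + 4(15.999)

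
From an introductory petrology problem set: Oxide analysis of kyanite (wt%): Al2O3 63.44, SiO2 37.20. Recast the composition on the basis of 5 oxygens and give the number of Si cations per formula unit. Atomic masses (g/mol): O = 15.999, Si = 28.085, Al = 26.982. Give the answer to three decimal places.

0.997 Si apfu

Al2O3: 63.44/101.961 = 0.62220 mol → 1.24440 mol Al, 1.86660 mol O.
SiO2: 37.20/60.083 = 0.61914 mol → 0.61914 mol Si, 1.23828 mol O.
Total oxygen = 3.10488 mol. Normalization factor = 5/3.10488 = 1.61037.
Si per 5 O = 0.61914 × 1.61037 = 0.997.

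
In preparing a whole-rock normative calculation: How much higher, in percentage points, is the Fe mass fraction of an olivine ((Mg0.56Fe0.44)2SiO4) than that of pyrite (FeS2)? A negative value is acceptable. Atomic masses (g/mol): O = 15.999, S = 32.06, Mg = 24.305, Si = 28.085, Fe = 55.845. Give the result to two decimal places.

-17.38 percentage points

M((Mg0.56Fe0.44)2SiO4) = 168.446 g/mol, so wt% Fe = 49.144/168.446 × 100 = 29.17%.
M(FeS2) = 119.965 g/mol, so wt% Fe = 55.845/119.965 × 100 = 46.55%.
29.17 − 46.55 = -17.38 pp.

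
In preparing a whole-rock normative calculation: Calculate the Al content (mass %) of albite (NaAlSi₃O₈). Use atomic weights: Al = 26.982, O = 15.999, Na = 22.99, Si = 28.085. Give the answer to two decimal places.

M(NaAlSi₃O₈) = 262.219 g/mol.
Al contributes 1 × 26.982 = 26.982 g per mole.
26.982/262.219 = 0.1029 → 10.29%.

10.29 mass %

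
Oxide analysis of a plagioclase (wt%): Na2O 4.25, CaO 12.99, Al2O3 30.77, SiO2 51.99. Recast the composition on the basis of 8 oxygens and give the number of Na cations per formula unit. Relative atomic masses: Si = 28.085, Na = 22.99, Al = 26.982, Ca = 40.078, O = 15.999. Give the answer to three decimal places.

0.374 Na apfu

Na2O: 4.25/61.979 = 0.06857 mol → 0.13714 mol Na, 0.06857 mol O.
CaO: 12.99/56.077 = 0.23165 mol → 0.23165 mol Ca, 0.23165 mol O.
Al2O3: 30.77/101.961 = 0.30178 mol → 0.60356 mol Al, 0.90534 mol O.
SiO2: 51.99/60.083 = 0.86530 mol → 0.86530 mol Si, 1.73060 mol O.
Total oxygen = 2.93616 mol. Normalization factor = 8/2.93616 = 2.72465.
Na per 8 O = 0.13714 × 2.72465 = 0.374.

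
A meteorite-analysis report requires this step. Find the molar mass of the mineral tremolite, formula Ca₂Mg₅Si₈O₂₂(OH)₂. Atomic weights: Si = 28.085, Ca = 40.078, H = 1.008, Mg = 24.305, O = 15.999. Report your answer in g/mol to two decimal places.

812.35 g/mol

The formula mass is the sum 2*40.078 + 5*24.305 + 8*28.085 + 24*15.999 + 2*1.008.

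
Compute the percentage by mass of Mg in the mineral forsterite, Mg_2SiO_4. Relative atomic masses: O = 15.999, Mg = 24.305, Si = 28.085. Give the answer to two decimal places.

M(Mg_2SiO_4) = 140.691 g/mol.
Mg contributes 2 × 24.305 = 48.610 g per mole.
48.610/140.691 = 0.3455 → 34.55%.

34.55 weight percent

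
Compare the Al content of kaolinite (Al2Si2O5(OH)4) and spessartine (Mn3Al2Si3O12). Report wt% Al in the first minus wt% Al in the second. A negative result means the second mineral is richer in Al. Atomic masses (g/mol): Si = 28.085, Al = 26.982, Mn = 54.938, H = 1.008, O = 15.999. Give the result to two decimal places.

Al in Al2Si2O5(OH)4: molar mass 258.157 g/mol; 2×26.982 = 53.964 g → 20.90 wt%.
Al in Mn3Al2Si3O12: molar mass 495.021 g/mol; 2×26.982 = 53.964 g → 10.90 wt%.
Difference = 20.90 − 10.90 = 10.00 percentage points.

10.00 percentage points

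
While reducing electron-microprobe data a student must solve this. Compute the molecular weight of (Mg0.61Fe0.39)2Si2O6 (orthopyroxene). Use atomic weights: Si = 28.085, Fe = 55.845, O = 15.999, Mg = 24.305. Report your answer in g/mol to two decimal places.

Mg: 1.22 × 24.305 = 29.6521
Fe: 0.78 × 55.845 = 43.5591
Si: 2 × 28.085 = 56.1700
O: 6 × 15.999 = 95.9940
Summing the contributions gives the formula mass.

225.38 g/mol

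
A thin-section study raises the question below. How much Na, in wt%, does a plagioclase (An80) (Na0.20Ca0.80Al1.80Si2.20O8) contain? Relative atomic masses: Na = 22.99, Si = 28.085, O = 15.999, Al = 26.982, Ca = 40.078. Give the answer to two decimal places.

1.67 wt%

Molar mass of Na0.20Ca0.80Al1.80Si2.20O8: 0.20·22.99 + 0.80·40.078 + 1.80·26.982 + 2.20·28.085 + 8·15.999 = 275.007 g/mol.
Mass of Na per formula unit: 0.20 × 22.99 = 4.598 g.
Weight fraction Na = 4.598 / 275.007 = 0.0167.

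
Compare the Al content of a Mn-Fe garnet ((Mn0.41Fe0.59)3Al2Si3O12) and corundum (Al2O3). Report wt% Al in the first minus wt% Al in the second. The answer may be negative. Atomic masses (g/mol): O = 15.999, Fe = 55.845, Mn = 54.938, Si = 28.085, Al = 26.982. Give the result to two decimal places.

-42.06 percentage points

Al in (Mn0.41Fe0.59)3Al2Si3O12: molar mass 496.626 g/mol; 2×26.982 = 53.964 g → 10.87 wt%.
Al in Al2O3: molar mass 101.961 g/mol; 2×26.982 = 53.964 g → 52.93 wt%.
Difference = 10.87 − 52.93 = -42.06 percentage points.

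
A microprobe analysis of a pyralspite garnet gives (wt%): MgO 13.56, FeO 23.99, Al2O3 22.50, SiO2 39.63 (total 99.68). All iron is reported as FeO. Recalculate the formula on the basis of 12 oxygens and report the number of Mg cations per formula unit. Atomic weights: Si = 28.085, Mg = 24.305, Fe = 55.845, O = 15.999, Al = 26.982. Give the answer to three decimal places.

1.523 Mg apfu

MgO (M=40.304): mol = 0.33644; Mg = 0.33644, O = 0.33644.
FeO (M=71.844): mol = 0.33392; Fe = 0.33392, O = 0.33392.
Al2O3 (M=101.961): mol = 0.22067; Al = 0.44134, O = 0.66201.
SiO2 (M=60.083): mol = 0.65959; Si = 0.65959, O = 1.31918.
ΣO = 2.65155; factor = 12/ΣO = 4.52565.
Mg apfu = 0.33644 × 4.52565 = 1.523.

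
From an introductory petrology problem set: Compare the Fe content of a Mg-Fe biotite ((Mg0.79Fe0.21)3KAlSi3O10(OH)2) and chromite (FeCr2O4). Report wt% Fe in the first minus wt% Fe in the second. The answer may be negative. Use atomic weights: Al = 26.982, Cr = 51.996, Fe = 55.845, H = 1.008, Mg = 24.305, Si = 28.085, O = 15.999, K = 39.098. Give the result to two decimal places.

M((Mg0.79Fe0.21)3KAlSi3O10(OH)2) = 437.124 g/mol, so wt% Fe = 35.182/437.124 × 100 = 8.05%.
M(FeCr2O4) = 223.833 g/mol, so wt% Fe = 55.845/223.833 × 100 = 24.95%.
8.05 − 24.95 = -16.90 pp.

-16.90 percentage points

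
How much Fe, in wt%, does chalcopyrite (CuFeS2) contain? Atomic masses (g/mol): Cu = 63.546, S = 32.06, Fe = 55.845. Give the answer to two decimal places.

30.43 wt%

Formula mass = 1·63.546 + 1·55.845 + 2·32.06 = 183.511 g/mol, of which 55.845 g is Fe.
So Fe makes up 55.845/183.511 = 0.3043 of the mass, i.e. 30.43%.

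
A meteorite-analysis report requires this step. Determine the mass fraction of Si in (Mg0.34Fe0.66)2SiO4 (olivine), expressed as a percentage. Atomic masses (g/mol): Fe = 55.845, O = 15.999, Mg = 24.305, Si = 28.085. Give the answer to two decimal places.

15.40 wt%

Formula mass = 0.68*24.305 + 1.32*55.845 + 1*28.085 + 4*15.999 = 182.324 g/mol, of which 28.085 g is Si.
So Si makes up 28.085/182.324 = 0.1540 of the mass, i.e. 15.40%.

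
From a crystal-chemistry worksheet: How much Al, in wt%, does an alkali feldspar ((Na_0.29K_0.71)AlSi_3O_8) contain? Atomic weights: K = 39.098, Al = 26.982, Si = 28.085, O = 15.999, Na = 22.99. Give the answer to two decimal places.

M((Na_0.29K_0.71)AlSi_3O_8) = 273.656 g/mol.
Al contributes 1 × 26.982 = 26.982 g per mole.
26.982/273.656 = 0.0986 → 9.86%.

9.86 wt%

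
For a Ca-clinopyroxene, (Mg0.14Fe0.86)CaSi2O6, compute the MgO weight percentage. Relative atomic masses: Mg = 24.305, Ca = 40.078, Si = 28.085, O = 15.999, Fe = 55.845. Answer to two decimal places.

2.32 wt%

Molar mass of (Mg0.14Fe0.86)CaSi2O6 = 0.14×24.305 + 0.86×55.845 + 1×40.078 + 2×28.085 + 6×15.999 = 243.671 g/mol.
Each formula unit contains 0.14 Mg, equivalent to 0.14/1 = 0.1400 mol MgO.
M(MgO) = 1×24.305 + 1×15.999 = 40.304 g/mol.
Mass of MgO per formula unit = 0.1400 × 40.304 = 5.643 g.
MgO wt% = 5.643 / 243.671 × 100 = 2.32%.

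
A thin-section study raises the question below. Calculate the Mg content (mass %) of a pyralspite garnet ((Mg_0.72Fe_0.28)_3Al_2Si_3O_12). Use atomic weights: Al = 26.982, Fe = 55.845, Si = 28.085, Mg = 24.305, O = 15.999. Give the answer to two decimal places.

M((Mg_0.72Fe_0.28)_3Al_2Si_3O_12) = 429.616 g/mol.
Mg contributes 2.16 × 24.305 = 52.499 g per mole.
52.499/429.616 = 0.1222 → 12.22%.

12.22 mass %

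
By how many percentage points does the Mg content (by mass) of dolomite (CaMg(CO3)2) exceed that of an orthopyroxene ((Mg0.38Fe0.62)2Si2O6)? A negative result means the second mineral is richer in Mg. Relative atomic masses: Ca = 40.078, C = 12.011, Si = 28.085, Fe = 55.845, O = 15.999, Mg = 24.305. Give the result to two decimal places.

First mineral: 24.305 g Mg in 184.399 g formula = 13.18 wt% Mg.
Second mineral: 18.472 g Mg in 239.884 g formula = 7.70 wt% Mg.
13.18% − 7.70% gives a difference of 5.48 percentage points.

5.48 percentage points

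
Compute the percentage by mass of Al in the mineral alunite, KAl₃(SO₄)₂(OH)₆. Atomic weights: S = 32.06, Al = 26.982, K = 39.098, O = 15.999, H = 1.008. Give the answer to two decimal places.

Formula mass = 1*39.098 + 3*26.982 + 2*32.06 + 14*15.999 + 6*1.008 = 414.198 g/mol, of which 80.946 g is Al.
So Al makes up 80.946/414.198 = 0.1954 of the mass, i.e. 19.54%.

19.54 weight percent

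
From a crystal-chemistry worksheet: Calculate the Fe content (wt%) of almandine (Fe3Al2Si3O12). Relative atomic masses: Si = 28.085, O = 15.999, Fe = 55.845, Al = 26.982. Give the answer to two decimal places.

33.66 wt%

Formula mass = 3·55.845 + 2·26.982 + 3·28.085 + 12·15.999 = 497.742 g/mol, of which 167.535 g is Fe.
So Fe makes up 167.535/497.742 = 0.3366 of the mass, i.e. 33.66%.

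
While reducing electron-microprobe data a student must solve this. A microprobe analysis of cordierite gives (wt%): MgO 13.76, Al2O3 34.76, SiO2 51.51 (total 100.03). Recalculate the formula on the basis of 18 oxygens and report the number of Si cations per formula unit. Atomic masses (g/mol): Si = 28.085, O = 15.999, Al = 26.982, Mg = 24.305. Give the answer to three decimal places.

5.012 Si apfu

MgO: 13.76/40.304 = 0.34141 mol → 0.34141 mol Mg, 0.34141 mol O.
Al2O3: 34.76/101.961 = 0.34091 mol → 0.68182 mol Al, 1.02273 mol O.
SiO2: 51.51/60.083 = 0.85731 mol → 0.85731 mol Si, 1.71462 mol O.
Total oxygen = 3.07876 mol. Normalization factor = 18/3.07876 = 5.84651.
Si per 18 O = 0.85731 × 5.84651 = 5.012.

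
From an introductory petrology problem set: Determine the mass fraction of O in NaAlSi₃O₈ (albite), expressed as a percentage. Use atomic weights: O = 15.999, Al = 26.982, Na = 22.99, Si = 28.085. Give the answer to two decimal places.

48.81 wt%

M(NaAlSi₃O₈) = 262.219 g/mol.
O contributes 8 × 15.999 = 127.992 g per mole.
127.992/262.219 = 0.4881 → 48.81%.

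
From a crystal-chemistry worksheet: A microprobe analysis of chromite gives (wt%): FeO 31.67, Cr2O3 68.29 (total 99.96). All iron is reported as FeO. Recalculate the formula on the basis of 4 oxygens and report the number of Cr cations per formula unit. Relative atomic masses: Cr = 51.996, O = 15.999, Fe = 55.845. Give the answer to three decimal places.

FeO: 31.67/71.844 = 0.44082 mol → 0.44082 mol Fe, 0.44082 mol O.
Cr2O3: 68.29/151.989 = 0.44931 mol → 0.89862 mol Cr, 1.34793 mol O.
Total oxygen = 1.78875 mol. Normalization factor = 4/1.78875 = 2.23620.
Cr per 4 O = 0.89862 × 2.23620 = 2.009.

2.009 Cr apfu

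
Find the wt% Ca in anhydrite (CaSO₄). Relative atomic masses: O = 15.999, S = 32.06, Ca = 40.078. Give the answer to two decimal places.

M(CaSO₄) = 136.134 g/mol.
Ca contributes 1 × 40.078 = 40.078 g per mole.
40.078/136.134 = 0.2944 → 29.44%.

29.44 weight percent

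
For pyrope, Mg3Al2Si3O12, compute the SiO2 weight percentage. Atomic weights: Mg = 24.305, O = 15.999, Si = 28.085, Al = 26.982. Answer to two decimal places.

44.71 wt%

Formula mass = 403.122 g/mol.
3 Si → 3.0000 mol SiO2 per formula unit; M(SiO2) = 60.083, so SiO2 mass = 180.249 g.
180.249/403.122 × 100 = 44.71 wt%.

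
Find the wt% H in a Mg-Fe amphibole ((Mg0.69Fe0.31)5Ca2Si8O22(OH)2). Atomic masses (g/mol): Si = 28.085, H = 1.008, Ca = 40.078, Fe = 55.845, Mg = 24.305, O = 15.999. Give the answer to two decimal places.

0.23 mass %

M((Mg0.69Fe0.31)5Ca2Si8O22(OH)2) = 861.240 g/mol.
H contributes 2 × 1.008 = 2.016 g per mole.
2.016/861.240 = 0.0023 → 0.23%.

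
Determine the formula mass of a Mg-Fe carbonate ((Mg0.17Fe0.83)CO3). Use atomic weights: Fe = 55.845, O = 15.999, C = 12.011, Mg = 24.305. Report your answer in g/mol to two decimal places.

110.49 g/mol

M = 0.17·24.305 + 0.83·55.845 + 1·12.011 + 3·15.999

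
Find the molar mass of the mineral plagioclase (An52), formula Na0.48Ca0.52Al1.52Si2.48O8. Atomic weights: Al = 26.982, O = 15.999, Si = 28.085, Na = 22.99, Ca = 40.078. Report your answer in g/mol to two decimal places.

M = 0.48*22.99 + 0.52*40.078 + 1.52*26.982 + 2.48*28.085 + 8*15.999

270.53 g/mol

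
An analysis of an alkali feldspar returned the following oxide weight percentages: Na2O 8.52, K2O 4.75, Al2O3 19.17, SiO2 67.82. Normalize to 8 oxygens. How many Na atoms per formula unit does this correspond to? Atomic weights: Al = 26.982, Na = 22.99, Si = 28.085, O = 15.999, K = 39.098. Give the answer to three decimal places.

0.731 Na apfu

Na2O (M=61.979): mol = 0.13747; Na = 0.27494, O = 0.13747.
K2O (M=94.195): mol = 0.05043; K = 0.10086, O = 0.05043.
Al2O3 (M=101.961): mol = 0.18801; Al = 0.37602, O = 0.56403.
SiO2 (M=60.083): mol = 1.12877; Si = 1.12877, O = 2.25754.
ΣO = 3.00947; factor = 8/ΣO = 2.65828.
Na apfu = 0.27494 × 2.65828 = 0.731.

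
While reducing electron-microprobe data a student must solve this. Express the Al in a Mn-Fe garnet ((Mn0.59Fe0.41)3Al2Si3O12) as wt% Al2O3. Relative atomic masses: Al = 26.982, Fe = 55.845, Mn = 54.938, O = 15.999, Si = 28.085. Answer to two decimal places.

20.55 wt%

Molar mass of (Mn0.59Fe0.41)3Al2Si3O12 = 1.77*54.938 + 1.23*55.845 + 2*26.982 + 3*28.085 + 12*15.999 = 496.137 g/mol.
Each formula unit contains 2 Al, equivalent to 2/2 = 1.0000 mol Al2O3.
M(Al2O3) = 2×26.982 + 3×15.999 = 101.961 g/mol.
Mass of Al2O3 per formula unit = 1.0000 × 101.961 = 101.961 g.
Al2O3 wt% = 101.961 / 496.137 × 100 = 20.55%.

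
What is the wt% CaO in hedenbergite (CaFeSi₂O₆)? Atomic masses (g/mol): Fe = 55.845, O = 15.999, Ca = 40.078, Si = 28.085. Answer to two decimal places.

22.60 wt%

Molar mass of CaFeSi₂O₆ = 1*40.078 + 1*55.845 + 2*28.085 + 6*15.999 = 248.087 g/mol.
Each formula unit contains 1 Ca, equivalent to 1/1 = 1.0000 mol CaO.
M(CaO) = 1×40.078 + 1×15.999 = 56.077 g/mol.
Mass of CaO per formula unit = 1.0000 × 56.077 = 56.077 g.
CaO wt% = 56.077 / 248.087 × 100 = 22.60%.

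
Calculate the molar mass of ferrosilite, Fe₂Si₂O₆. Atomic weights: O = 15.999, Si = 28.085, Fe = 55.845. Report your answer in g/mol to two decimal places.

Fe: 2 × 55.845 = 111.6900
Si: 2 × 28.085 = 56.1700
O: 6 × 15.999 = 95.9940
Summing the contributions gives the formula mass.

263.85 g/mol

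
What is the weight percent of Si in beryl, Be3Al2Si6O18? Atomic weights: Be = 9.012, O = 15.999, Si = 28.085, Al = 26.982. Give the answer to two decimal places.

31.35 weight percent

Molar mass of Be3Al2Si6O18: 3·9.012 + 2·26.982 + 6·28.085 + 18·15.999 = 537.492 g/mol.
Mass of Si per formula unit: 6 × 28.085 = 168.510 g.
Weight fraction Si = 168.510 / 537.492 = 0.3135.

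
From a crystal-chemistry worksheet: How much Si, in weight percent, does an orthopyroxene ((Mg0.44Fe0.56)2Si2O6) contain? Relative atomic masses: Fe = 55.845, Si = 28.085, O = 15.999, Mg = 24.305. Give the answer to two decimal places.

Molar mass of (Mg0.44Fe0.56)2Si2O6: 0.88×24.305 + 1.12×55.845 + 2×28.085 + 6×15.999 = 236.099 g/mol.
Mass of Si per formula unit: 2 × 28.085 = 56.170 g.
Weight fraction Si = 56.170 / 236.099 = 0.2379.

23.79 weight percent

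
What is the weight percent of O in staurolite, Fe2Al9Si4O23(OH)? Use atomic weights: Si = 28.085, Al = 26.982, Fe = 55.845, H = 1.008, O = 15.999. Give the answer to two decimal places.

45.08 wt%

M(Fe2Al9Si4O23(OH)) = 851.852 g/mol.
O contributes 24 × 15.999 = 383.976 g per mole.
383.976/851.852 = 0.4508 → 45.08%.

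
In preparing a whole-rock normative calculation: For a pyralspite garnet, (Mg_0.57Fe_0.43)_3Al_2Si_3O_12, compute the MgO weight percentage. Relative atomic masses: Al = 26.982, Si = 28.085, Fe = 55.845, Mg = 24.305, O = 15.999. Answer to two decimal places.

15.53 wt%

Molar mass of (Mg_0.57Fe_0.43)_3Al_2Si_3O_12 = 1.71×24.305 + 1.29×55.845 + 2×26.982 + 3×28.085 + 12×15.999 = 443.809 g/mol.
Each formula unit contains 1.71 Mg, equivalent to 1.71/1 = 1.7100 mol MgO.
M(MgO) = 1×24.305 + 1×15.999 = 40.304 g/mol.
Mass of MgO per formula unit = 1.7100 × 40.304 = 68.920 g.
MgO wt% = 68.920 / 443.809 × 100 = 15.53%.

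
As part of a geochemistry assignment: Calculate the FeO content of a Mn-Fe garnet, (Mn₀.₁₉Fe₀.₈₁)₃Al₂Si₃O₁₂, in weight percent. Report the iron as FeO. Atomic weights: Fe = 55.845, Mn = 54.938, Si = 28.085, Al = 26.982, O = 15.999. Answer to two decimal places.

35.11 wt%

Formula mass = 497.225 g/mol.
2.43 Fe → 2.4300 mol FeO per formula unit; M(FeO) = 71.844, so FeO mass = 174.581 g.
174.581/497.225 × 100 = 35.11 wt%.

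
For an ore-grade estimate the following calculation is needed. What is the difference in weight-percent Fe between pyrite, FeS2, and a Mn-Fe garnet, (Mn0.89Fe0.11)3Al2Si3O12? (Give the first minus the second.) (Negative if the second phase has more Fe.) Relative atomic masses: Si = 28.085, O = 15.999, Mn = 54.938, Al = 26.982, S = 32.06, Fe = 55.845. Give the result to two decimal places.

First mineral: 55.845 g Fe in 119.965 g formula = 46.55 wt% Fe.
Second mineral: 18.429 g Fe in 495.320 g formula = 3.72 wt% Fe.
46.55% − 3.72% gives a difference of 42.83 percentage points.

42.83 percentage points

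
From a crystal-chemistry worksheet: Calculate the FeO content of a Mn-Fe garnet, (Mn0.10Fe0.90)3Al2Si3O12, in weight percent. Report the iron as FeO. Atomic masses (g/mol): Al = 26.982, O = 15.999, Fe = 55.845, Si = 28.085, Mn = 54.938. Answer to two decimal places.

Molar mass of (Mn0.10Fe0.90)3Al2Si3O12 = 0.30·54.938 + 2.70·55.845 + 2·26.982 + 3·28.085 + 12·15.999 = 497.470 g/mol.
Each formula unit contains 2.70 Fe, equivalent to 2.70/1 = 2.7000 mol FeO.
M(FeO) = 1×55.845 + 1×15.999 = 71.844 g/mol.
Mass of FeO per formula unit = 2.7000 × 71.844 = 193.979 g.
FeO wt% = 193.979 / 497.470 × 100 = 38.99%.

38.99 wt%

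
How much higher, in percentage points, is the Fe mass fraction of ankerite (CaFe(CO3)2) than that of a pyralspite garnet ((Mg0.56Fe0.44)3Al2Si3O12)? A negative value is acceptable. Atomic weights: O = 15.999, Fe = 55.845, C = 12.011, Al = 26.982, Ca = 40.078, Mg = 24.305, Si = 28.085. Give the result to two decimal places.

9.29 percentage points

Fe in CaFe(CO3)2: molar mass 215.939 g/mol; 1×55.845 = 55.845 g → 25.86 wt%.
Fe in (Mg0.56Fe0.44)3Al2Si3O12: molar mass 444.755 g/mol; 1.32×55.845 = 73.715 g → 16.57 wt%.
Difference = 25.86 − 16.57 = 9.29 percentage points.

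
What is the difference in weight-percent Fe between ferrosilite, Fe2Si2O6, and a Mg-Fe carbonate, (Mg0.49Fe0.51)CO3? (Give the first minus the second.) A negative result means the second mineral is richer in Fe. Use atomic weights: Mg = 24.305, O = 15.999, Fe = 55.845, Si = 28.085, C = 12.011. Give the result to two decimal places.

M(Fe2Si2O6) = 263.854 g/mol, so wt% Fe = 111.690/263.854 × 100 = 42.33%.
M((Mg0.49Fe0.51)CO3) = 100.398 g/mol, so wt% Fe = 28.481/100.398 × 100 = 28.37%.
42.33 − 28.37 = 13.96 pp.

13.96 percentage points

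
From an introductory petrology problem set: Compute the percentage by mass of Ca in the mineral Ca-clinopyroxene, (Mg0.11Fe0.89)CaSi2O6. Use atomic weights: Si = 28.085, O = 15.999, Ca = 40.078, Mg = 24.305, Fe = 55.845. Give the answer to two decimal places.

Molar mass of (Mg0.11Fe0.89)CaSi2O6: 0.11×24.305 + 0.89×55.845 + 1×40.078 + 2×28.085 + 6×15.999 = 244.618 g/mol.
Mass of Ca per formula unit: 1 × 40.078 = 40.078 g.
Weight fraction Ca = 40.078 / 244.618 = 0.1638.

16.38 weight percent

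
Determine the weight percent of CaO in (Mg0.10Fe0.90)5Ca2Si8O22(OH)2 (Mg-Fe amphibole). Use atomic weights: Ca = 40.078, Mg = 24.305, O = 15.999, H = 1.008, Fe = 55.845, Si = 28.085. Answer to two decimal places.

Formula mass = 954.283 g/mol.
2 Ca → 2.0000 mol CaO per formula unit; M(CaO) = 56.077, so CaO mass = 112.154 g.
112.154/954.283 × 100 = 11.75 wt%.

11.75 wt%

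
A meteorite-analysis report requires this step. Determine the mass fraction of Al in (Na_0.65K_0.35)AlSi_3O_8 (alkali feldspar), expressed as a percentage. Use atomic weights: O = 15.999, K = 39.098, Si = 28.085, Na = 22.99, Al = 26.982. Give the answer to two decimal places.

10.07 wt%

Molar mass of (Na_0.65K_0.35)AlSi_3O_8: 0.65·22.99 + 0.35·39.098 + 1·26.982 + 3·28.085 + 8·15.999 = 267.857 g/mol.
Mass of Al per formula unit: 1 × 26.982 = 26.982 g.
Weight fraction Al = 26.982 / 267.857 = 0.1007.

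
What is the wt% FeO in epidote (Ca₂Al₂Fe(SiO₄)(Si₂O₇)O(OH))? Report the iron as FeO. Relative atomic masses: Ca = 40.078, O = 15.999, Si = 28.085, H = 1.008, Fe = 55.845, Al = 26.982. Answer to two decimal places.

M(Ca₂Al₂Fe(SiO₄)(Si₂O₇)O(OH)) = 483.215 g/mol; M(FeO) = 71.844 g/mol.
Moles FeO per formula unit = 1 Fe ÷ 1 = 1.0000.
FeO fraction = (1.0000 × 71.844) / 483.215 = 71.844/483.215 = 0.1487.

14.87 wt%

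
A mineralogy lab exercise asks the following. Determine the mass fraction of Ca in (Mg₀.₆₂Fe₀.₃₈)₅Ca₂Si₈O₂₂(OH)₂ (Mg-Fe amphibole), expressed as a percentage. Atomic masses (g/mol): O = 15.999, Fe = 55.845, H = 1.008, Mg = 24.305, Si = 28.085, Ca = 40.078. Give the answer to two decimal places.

9.19 wt%

Molar mass of (Mg₀.₆₂Fe₀.₃₈)₅Ca₂Si₈O₂₂(OH)₂: 3.10·24.305 + 1.90·55.845 + 2·40.078 + 8·28.085 + 24·15.999 + 2·1.008 = 872.279 g/mol.
Mass of Ca per formula unit: 2 × 40.078 = 80.156 g.
Weight fraction Ca = 80.156 / 872.279 = 0.0919.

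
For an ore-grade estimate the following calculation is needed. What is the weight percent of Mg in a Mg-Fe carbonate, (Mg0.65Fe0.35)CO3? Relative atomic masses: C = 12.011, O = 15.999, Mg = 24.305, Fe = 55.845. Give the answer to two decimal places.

16.57 mass %

Molar mass of (Mg0.65Fe0.35)CO3: 0.65×24.305 + 0.35×55.845 + 1×12.011 + 3×15.999 = 95.352 g/mol.
Mass of Mg per formula unit: 0.65 × 24.305 = 15.798 g.
Weight fraction Mg = 15.798 / 95.352 = 0.1657.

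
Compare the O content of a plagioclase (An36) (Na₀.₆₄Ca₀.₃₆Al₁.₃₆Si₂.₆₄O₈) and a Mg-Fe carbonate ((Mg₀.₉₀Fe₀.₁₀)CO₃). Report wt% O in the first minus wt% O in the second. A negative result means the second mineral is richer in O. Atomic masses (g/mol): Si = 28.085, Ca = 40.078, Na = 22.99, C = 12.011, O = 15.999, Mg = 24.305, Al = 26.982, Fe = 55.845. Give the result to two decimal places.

O in Na₀.₆₄Ca₀.₃₆Al₁.₃₆Si₂.₆₄O₈: molar mass 267.974 g/mol; 8×15.999 = 127.992 g → 47.76 wt%.
O in (Mg₀.₉₀Fe₀.₁₀)CO₃: molar mass 87.467 g/mol; 3×15.999 = 47.997 g → 54.87 wt%.
Difference = 47.76 − 54.87 = -7.11 percentage points.

-7.11 percentage points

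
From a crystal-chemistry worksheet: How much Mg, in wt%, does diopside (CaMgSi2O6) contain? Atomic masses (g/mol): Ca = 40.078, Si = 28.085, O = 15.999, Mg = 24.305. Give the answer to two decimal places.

M(CaMgSi2O6) = 216.547 g/mol.
Mg contributes 1 × 24.305 = 24.305 g per mole.
24.305/216.547 = 0.1122 → 11.22%.

11.22 wt%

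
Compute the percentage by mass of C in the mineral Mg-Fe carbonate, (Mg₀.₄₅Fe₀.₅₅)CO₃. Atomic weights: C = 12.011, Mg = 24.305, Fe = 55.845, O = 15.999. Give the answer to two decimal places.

Formula mass = 0.45*24.305 + 0.55*55.845 + 1*12.011 + 3*15.999 = 101.660 g/mol, of which 12.011 g is C.
So C makes up 12.011/101.660 = 0.1181 of the mass, i.e. 11.81%.

11.81 mass %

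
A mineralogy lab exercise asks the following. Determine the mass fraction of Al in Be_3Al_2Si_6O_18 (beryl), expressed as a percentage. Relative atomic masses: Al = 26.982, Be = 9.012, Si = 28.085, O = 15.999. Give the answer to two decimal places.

M(Be_3Al_2Si_6O_18) = 537.492 g/mol.
Al contributes 2 × 26.982 = 53.964 g per mole.
53.964/537.492 = 0.1004 → 10.04%.

10.04 weight percent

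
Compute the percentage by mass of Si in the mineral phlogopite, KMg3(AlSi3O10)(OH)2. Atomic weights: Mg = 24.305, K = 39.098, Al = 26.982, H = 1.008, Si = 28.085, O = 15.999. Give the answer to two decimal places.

20.19 weight percent

Formula mass = 1·39.098 + 3·24.305 + 1·26.982 + 3·28.085 + 12·15.999 + 2·1.008 = 417.254 g/mol, of which 84.255 g is Si.
So Si makes up 84.255/417.254 = 0.2019 of the mass, i.e. 20.19%.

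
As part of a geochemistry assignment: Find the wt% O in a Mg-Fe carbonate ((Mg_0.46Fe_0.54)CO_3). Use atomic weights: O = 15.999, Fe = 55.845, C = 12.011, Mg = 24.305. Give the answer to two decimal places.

Molar mass of (Mg_0.46Fe_0.54)CO_3: 0.46*24.305 + 0.54*55.845 + 1*12.011 + 3*15.999 = 101.345 g/mol.
Mass of O per formula unit: 3 × 15.999 = 47.997 g.
Weight fraction O = 47.997 / 101.345 = 0.4736.

47.36 mass %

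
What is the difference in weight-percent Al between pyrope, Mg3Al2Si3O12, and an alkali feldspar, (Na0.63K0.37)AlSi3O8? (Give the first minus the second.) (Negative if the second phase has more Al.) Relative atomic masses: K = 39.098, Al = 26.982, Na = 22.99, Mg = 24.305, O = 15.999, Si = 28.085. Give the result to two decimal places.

First mineral: 53.964 g Al in 403.122 g formula = 13.39 wt% Al.
Second mineral: 26.982 g Al in 268.179 g formula = 10.06 wt% Al.
13.39% − 10.06% gives a difference of 3.33 percentage points.

3.33 percentage points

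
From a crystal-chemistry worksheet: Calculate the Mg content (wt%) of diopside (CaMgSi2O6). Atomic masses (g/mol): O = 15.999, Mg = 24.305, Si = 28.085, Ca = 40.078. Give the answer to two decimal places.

11.22 wt%

Molar mass of CaMgSi2O6: 1*40.078 + 1*24.305 + 2*28.085 + 6*15.999 = 216.547 g/mol.
Mass of Mg per formula unit: 1 × 24.305 = 24.305 g.
Weight fraction Mg = 24.305 / 216.547 = 0.1122.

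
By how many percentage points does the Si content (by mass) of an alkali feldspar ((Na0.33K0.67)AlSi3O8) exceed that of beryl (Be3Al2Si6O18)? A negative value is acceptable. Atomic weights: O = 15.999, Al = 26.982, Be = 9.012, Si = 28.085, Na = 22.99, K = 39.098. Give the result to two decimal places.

Si in (Na0.33K0.67)AlSi3O8: molar mass 273.011 g/mol; 3×28.085 = 84.255 g → 30.86 wt%.
Si in Be3Al2Si6O18: molar mass 537.492 g/mol; 6×28.085 = 168.510 g → 31.35 wt%.
Difference = 30.86 − 31.35 = -0.49 percentage points.

-0.49 percentage points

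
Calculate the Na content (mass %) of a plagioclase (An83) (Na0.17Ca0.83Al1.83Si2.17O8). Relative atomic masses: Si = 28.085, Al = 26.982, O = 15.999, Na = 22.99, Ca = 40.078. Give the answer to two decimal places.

1.42 mass %

Formula mass = 0.17·22.99 + 0.83·40.078 + 1.83·26.982 + 2.17·28.085 + 8·15.999 = 275.487 g/mol, of which 3.908 g is Na.
So Na makes up 3.908/275.487 = 0.0142 of the mass, i.e. 1.42%.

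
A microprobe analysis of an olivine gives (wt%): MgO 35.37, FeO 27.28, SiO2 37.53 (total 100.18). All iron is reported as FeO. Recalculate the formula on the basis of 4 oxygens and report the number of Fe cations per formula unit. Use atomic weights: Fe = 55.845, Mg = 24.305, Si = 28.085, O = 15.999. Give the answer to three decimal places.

MgO (M=40.304): mol = 0.87758; Mg = 0.87758, O = 0.87758.
FeO (M=71.844): mol = 0.37971; Fe = 0.37971, O = 0.37971.
SiO2 (M=60.083): mol = 0.62464; Si = 0.62464, O = 1.24928.
ΣO = 2.50657; factor = 4/ΣO = 1.59581.
Fe apfu = 0.37971 × 1.59581 = 0.606.

0.606 Fe apfu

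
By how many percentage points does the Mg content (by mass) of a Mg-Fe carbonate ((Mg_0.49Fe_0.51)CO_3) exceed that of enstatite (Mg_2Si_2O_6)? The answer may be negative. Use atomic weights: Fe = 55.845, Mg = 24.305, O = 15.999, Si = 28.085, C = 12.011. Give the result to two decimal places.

-12.35 percentage points

First mineral: 11.909 g Mg in 100.398 g formula = 11.86 wt% Mg.
Second mineral: 48.610 g Mg in 200.774 g formula = 24.21 wt% Mg.
11.86% − 24.21% gives a difference of -12.35 percentage points.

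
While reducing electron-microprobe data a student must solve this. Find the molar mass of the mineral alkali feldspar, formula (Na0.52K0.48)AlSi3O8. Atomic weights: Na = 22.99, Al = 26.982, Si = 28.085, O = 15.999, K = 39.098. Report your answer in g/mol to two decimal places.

269.95 g/mol

M = 0.52×22.99 + 0.48×39.098 + 1×26.982 + 3×28.085 + 8×15.999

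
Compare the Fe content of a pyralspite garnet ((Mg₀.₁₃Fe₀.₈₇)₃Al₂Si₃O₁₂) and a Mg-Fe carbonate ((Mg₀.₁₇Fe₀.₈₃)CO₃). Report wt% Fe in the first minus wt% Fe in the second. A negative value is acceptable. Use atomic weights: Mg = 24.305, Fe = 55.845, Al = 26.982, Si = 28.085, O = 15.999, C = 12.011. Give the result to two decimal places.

-11.92 percentage points

Fe in (Mg₀.₁₃Fe₀.₈₇)₃Al₂Si₃O₁₂: molar mass 485.441 g/mol; 2.61×55.845 = 145.755 g → 30.03 wt%.
Fe in (Mg₀.₁₇Fe₀.₈₃)CO₃: molar mass 110.491 g/mol; 0.83×55.845 = 46.351 g → 41.95 wt%.
Difference = 30.03 − 41.95 = -11.92 percentage points.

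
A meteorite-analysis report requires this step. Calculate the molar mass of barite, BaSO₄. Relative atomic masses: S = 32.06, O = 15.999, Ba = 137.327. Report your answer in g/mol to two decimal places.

233.38 g/mol

Ba: 1 × 137.327 = 137.3270
S: 1 × 32.06 = 32.0600
O: 4 × 15.999 = 63.9960
Summing the contributions gives the formula mass.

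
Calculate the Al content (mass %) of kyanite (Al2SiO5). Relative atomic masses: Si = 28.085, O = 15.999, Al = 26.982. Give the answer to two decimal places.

33.30 mass %

Molar mass of Al2SiO5: 2·26.982 + 1·28.085 + 5·15.999 = 162.044 g/mol.
Mass of Al per formula unit: 2 × 26.982 = 53.964 g.
Weight fraction Al = 53.964 / 162.044 = 0.3330.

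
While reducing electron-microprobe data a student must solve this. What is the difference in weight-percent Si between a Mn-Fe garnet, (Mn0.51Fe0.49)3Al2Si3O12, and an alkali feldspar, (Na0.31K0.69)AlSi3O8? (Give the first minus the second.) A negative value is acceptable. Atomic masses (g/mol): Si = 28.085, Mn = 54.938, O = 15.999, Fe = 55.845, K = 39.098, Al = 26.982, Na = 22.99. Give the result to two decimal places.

-13.85 percentage points

Si in (Mn0.51Fe0.49)3Al2Si3O12: molar mass 496.354 g/mol; 3×28.085 = 84.255 g → 16.97 wt%.
Si in (Na0.31K0.69)AlSi3O8: molar mass 273.334 g/mol; 3×28.085 = 84.255 g → 30.82 wt%.
Difference = 16.97 − 30.82 = -13.85 percentage points.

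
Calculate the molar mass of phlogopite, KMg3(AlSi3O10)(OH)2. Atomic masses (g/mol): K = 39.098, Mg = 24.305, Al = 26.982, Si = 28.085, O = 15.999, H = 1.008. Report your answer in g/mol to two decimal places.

M = 1*39.098 + 3*24.305 + 1*26.982 + 3*28.085 + 12*15.999 + 2*1.008

417.25 g/mol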